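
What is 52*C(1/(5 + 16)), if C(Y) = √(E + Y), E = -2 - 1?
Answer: 52*I*√1302/21 ≈ 89.349*I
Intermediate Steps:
E = -3
C(Y) = √(-3 + Y)
52*C(1/(5 + 16)) = 52*√(-3 + 1/(5 + 16)) = 52*√(-3 + 1/21) = 52*√(-62/21) = 52*(I*√1302/21) = 52*I*√1302/21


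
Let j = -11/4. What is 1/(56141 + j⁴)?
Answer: 256/14386737 ≈ 1.7794e-5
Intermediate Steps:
j = -11/4 (j = -11*¼ = -11/4 ≈ -2.7500)
1/(56141 + j⁴) = 1/(56141 + (-11/4)⁴) = 1/(56141 + 14641/256) = 1/(14386737/256) = 256/14386737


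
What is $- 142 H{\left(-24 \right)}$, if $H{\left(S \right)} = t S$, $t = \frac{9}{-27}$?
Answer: $-1136$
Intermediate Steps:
$t = - \frac{1}{3}$ ($t = 9 \left(- \frac{1}{27}\right) = - \frac{1}{3} \approx -0.33333$)
$H{\left(S \right)} = - \frac{S}{3}$
$- 142 H{\left(-24 \right)} = - 142 \left(\left(- \frac{1}{3}\right) \left(-24\right)\right) = \left(-142\right) 8 = -1136$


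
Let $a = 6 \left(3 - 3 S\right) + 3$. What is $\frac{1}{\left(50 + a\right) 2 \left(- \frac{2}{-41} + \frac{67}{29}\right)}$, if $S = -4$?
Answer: $\frac{1189}{802230} \approx 0.0014821$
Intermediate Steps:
$a = 93$ ($a = 6 \left(3 - -12\right) + 3 = 6 \left(3 + 12\right) + 3 = 6 \cdot 15 + 3 = 90 + 3 = 93$)
$\frac{1}{\left(50 + a\right) 2 \left(- \frac{2}{-41} + \frac{67}{29}\right)} = \frac{1}{\left(50 + 93\right) 2 \left(- \frac{2}{-41} + \frac{67}{29}\right)} = \frac{1}{143 \cdot 2 \left(\left(-2\right) \left(- \frac{1}{41}\right) + 67 \cdot \frac{1}{29}\right)} = \frac{1}{143 \cdot 2 \left(\frac{2}{41} + \frac{67}{29}\right)} = \frac{1}{143 \cdot 2 \cdot \frac{2805}{1189}} = \frac{1}{143 \cdot \frac{5610}{1189}} = \frac{1}{\frac{802230}{1189}} = \frac{1189}{802230}$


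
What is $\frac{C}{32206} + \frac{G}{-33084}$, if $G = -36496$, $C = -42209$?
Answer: $- \frac{55263095}{266375826} \approx -0.20746$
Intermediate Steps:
$\frac{C}{32206} + \frac{G}{-33084} = - \frac{42209}{32206} - \frac{36496}{-33084} = \left(-42209\right) \frac{1}{32206} - - \frac{9124}{8271} = - \frac{42209}{32206} + \frac{9124}{8271} = - \frac{55263095}{266375826}$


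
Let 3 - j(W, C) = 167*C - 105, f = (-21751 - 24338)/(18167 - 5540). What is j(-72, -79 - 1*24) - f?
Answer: 24289648/1403 ≈ 17313.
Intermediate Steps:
f = -5121/1403 (f = -46089/12627 = -46089*1/12627 = -5121/1403 ≈ -3.6500)
j(W, C) = 108 - 167*C (j(W, C) = 3 - (167*C - 105) = 3 - (-105 + 167*C) = 3 + (105 - 167*C) = 108 - 167*C)
j(-72, -79 - 1*24) - f = (108 - 167*(-79 - 1*24)) - 1*(-5121/1403) = (108 - 167*(-79 - 24)) + 5121/1403 = (108 - 167*(-103)) + 5121/1403 = (108 + 17201) + 5121/1403 = 17309 + 5121/1403 = 24289648/1403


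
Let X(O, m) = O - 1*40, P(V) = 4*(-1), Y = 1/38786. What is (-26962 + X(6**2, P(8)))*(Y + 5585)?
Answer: -2920684911713/19393 ≈ -1.5061e+8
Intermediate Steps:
Y = 1/38786 ≈ 2.5783e-5
P(V) = -4
X(O, m) = -40 + O (X(O, m) = O - 40 = -40 + O)
(-26962 + X(6**2, P(8)))*(Y + 5585) = (-26962 + (-40 + 6**2))*(1/38786 + 5585) = (-26962 + (-40 + 36))*(216619811/38786) = (-26962 - 4)*(216619811/38786) = -26966*216619811/38786 = -2920684911713/19393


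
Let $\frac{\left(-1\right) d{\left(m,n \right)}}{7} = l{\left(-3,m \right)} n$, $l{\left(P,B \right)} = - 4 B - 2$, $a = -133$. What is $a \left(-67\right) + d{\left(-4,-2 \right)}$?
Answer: $9107$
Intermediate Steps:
$l{\left(P,B \right)} = -2 - 4 B$
$d{\left(m,n \right)} = - 7 n \left(-2 - 4 m\right)$ ($d{\left(m,n \right)} = - 7 \left(-2 - 4 m\right) n = - 7 n \left(-2 - 4 m\right)$)
$a \left(-67\right) + d{\left(-4,-2 \right)} = \left(-133\right) \left(-67\right) + 14 \left(-2\right) \left(1 + 2 \left(-4\right)\right) = 8911 + 14 \left(-2\right) \left(1 - 8\right) = 8911 + 14 \left(-2\right) \left(-7\right) = 8911 + 196 = 9107$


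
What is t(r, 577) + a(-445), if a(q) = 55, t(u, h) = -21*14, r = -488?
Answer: -239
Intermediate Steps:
t(u, h) = -294
t(r, 577) + a(-445) = -294 + 55 = -239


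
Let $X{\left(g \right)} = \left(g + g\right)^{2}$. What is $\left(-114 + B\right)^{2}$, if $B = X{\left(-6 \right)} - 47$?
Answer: $289$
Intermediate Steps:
$X{\left(g \right)} = 4 g^{2}$ ($X{\left(g \right)} = \left(2 g\right)^{2} = 4 g^{2}$)
$B = 97$ ($B = 4 \left(-6\right)^{2} - 47 = 4 \cdot 36 - 47 = 144 - 47 = 97$)
$\left(-114 + B\right)^{2} = \left(-114 + 97\right)^{2} = \left(-17\right)^{2} = 289$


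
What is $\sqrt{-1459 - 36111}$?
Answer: $17 i \sqrt{130} \approx 193.83 i$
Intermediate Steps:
$\sqrt{-1459 - 36111} = \sqrt{-37570} = 17 i \sqrt{130}$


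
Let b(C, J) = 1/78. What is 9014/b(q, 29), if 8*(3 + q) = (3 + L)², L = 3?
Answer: 703092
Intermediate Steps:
q = 3/2 (q = -3 + (3 + 3)²/8 = -3 + (⅛)*6² = -3 + (⅛)*36 = -3 + 9/2 = 3/2 ≈ 1.5000)
b(C, J) = 1/78
9014/b(q, 29) = 9014/(1/78) = 9014*78 = 703092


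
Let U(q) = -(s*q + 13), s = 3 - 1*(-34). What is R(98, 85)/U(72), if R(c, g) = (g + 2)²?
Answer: -7569/2677 ≈ -2.8274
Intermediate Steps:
s = 37 (s = 3 + 34 = 37)
R(c, g) = (2 + g)²
U(q) = -13 - 37*q (U(q) = -(37*q + 13) = -(13 + 37*q) = -13 - 37*q)
R(98, 85)/U(72) = (2 + 85)²/(-13 - 37*72) = 87²/(-13 - 2664) = 7569/(-2677) = 7569*(-1/2677) = -7569/2677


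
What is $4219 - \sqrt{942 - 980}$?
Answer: $4219 - i \sqrt{38} \approx 4219.0 - 6.1644 i$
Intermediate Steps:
$4219 - \sqrt{942 - 980} = 4219 - \sqrt{-38} = 4219 - i \sqrt{38}$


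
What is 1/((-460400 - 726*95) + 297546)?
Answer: -1/231824 ≈ -4.3136e-6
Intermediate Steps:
1/((-460400 - 726*95) + 297546) = 1/((-460400 - 68970) + 297546) = 1/(-529370 + 297546) = 1/(-231824) = -1/231824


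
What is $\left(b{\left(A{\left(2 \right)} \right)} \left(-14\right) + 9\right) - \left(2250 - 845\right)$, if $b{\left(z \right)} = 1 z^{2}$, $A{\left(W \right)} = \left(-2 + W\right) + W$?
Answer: $-1452$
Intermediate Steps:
$A{\left(W \right)} = -2 + 2 W$
$b{\left(z \right)} = z^{2}$
$\left(b{\left(A{\left(2 \right)} \right)} \left(-14\right) + 9\right) - \left(2250 - 845\right) = \left(\left(-2 + 2 \cdot 2\right)^{2} \left(-14\right) + 9\right) - \left(2250 - 845\right) = \left(\left(-2 + 4\right)^{2} \left(-14\right) + 9\right) - 1405 = \left(2^{2} \left(-14\right) + 9\right) - 1405 = \left(4 \left(-14\right) + 9\right) - 1405 = \left(-56 + 9\right) - 1405 = -47 - 1405 = -1452$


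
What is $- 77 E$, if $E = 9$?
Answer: $-693$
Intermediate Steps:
$- 77 E = \left(-77\right) 9 = -693$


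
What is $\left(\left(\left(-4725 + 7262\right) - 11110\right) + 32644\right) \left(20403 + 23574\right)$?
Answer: $1058570367$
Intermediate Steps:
$\left(\left(\left(-4725 + 7262\right) - 11110\right) + 32644\right) \left(20403 + 23574\right) = \left(\left(2537 - 11110\right) + 32644\right) 43977 = \left(-8573 + 32644\right) 43977 = 24071 \cdot 43977 = 1058570367$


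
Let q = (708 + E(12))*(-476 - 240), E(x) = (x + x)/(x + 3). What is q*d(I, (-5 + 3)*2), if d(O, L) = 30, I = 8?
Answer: -15242208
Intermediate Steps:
E(x) = 2*x/(3 + x) (E(x) = (2*x)/(3 + x) = 2*x/(3 + x))
q = -2540368/5 (q = (708 + 2*12/(3 + 12))*(-476 - 240) = (708 + 2*12/15)*(-716) = (708 + 2*12*(1/15))*(-716) = (708 + 8/5)*(-716) = (3548/5)*(-716) = -2540368/5 ≈ -5.0807e+5)
q*d(I, (-5 + 3)*2) = -2540368/5*30 = -15242208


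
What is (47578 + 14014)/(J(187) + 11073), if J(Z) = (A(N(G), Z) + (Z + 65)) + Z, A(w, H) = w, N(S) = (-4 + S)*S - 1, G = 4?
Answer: 61592/11511 ≈ 5.3507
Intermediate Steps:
N(S) = -1 + S*(-4 + S) (N(S) = S*(-4 + S) - 1 = -1 + S*(-4 + S))
J(Z) = 64 + 2*Z (J(Z) = ((-1 + 4² - 4*4) + (Z + 65)) + Z = ((-1 + 16 - 16) + (65 + Z)) + Z = (-1 + (65 + Z)) + Z = (64 + Z) + Z = 64 + 2*Z)
(47578 + 14014)/(J(187) + 11073) = (47578 + 14014)/((64 + 2*187) + 11073) = 61592/((64 + 374) + 11073) = 61592/(438 + 11073) = 61592/11511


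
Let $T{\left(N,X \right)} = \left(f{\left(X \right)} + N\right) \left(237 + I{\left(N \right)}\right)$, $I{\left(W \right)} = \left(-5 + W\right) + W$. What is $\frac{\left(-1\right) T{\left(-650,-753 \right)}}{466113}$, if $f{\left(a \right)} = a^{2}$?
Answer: $\frac{201623804}{155371} \approx 1297.7$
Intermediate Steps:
$I{\left(W \right)} = -5 + 2 W$
$T{\left(N,X \right)} = \left(232 + 2 N\right) \left(N + X^{2}\right)$ ($T{\left(N,X \right)} = \left(X^{2} + N\right) \left(237 + \left(-5 + 2 N\right)\right) = \left(N + X^{2}\right) \left(232 + 2 N\right) = \left(232 + 2 N\right) \left(N + X^{2}\right)$)
$\frac{\left(-1\right) T{\left(-650,-753 \right)}}{466113} = \frac{\left(-1\right) \left(2 \left(-650\right)^{2} + 232 \left(-650\right) + 232 \left(-753\right)^{2} + 2 \left(-650\right) \left(-753\right)^{2}\right)}{466113} = - (2 \cdot 422500 - 150800 + 232 \cdot 567009 + 2 \left(-650\right) 567009) \frac{1}{466113} = - (845000 - 150800 + 131546088 - 737111700) \frac{1}{466113} = \left(-1\right) \left(-604871412\right) \frac{1}{466113} = 604871412 \cdot \frac{1}{466113} = \frac{201623804}{155371}$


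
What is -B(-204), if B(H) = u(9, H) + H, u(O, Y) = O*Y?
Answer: 2040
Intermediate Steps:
B(H) = 10*H (B(H) = 9*H + H = 10*H)
-B(-204) = -10*(-204) = -1*(-2040) = 2040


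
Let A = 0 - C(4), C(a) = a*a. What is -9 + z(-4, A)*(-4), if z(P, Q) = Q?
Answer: 55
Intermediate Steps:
C(a) = a²
A = -16 (A = 0 - 1*4² = 0 - 1*16 = 0 - 16 = -16)
-9 + z(-4, A)*(-4) = -9 - 16*(-4) = -9 + 64 = 55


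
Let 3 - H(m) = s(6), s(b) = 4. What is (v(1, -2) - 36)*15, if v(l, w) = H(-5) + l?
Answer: -540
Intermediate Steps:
H(m) = -1 (H(m) = 3 - 1*4 = 3 - 4 = -1)
v(l, w) = -1 + l
(v(1, -2) - 36)*15 = ((-1 + 1) - 36)*15 = (0 - 36)*15 = -36*15 = -540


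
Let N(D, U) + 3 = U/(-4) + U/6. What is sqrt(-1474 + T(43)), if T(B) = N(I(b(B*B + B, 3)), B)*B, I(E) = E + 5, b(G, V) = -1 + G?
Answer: I*sqrt(63255)/6 ≈ 41.918*I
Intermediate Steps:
I(E) = 5 + E
N(D, U) = -3 - U/12 (N(D, U) = -3 + (U/(-4) + U/6) = -3 + (U*(-1/4) + U*(1/6)) = -3 + (-U/4 + U/6) = -3 - U/12)
T(B) = B*(-3 - B/12) (T(B) = (-3 - B/12)*B = B*(-3 - B/12))
sqrt(-1474 + T(43)) = sqrt(-1474 - 1/12*43*(36 + 43)) = sqrt(-1474 - 1/12*43*79) = sqrt(-1474 - 3397/12) = sqrt(-21085/12) = I*sqrt(63255)/6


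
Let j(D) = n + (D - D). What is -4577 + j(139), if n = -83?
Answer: -4660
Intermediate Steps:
j(D) = -83 (j(D) = -83 + (D - D) = -83 + 0 = -83)
-4577 + j(139) = -4577 - 83 = -4660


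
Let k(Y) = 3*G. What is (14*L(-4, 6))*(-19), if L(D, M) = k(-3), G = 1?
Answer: -798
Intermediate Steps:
k(Y) = 3 (k(Y) = 3*1 = 3)
L(D, M) = 3
(14*L(-4, 6))*(-19) = (14*3)*(-19) = 42*(-19) = -798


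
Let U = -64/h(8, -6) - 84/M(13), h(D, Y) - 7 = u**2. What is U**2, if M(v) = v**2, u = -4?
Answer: 162511504/15108769 ≈ 10.756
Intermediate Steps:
h(D, Y) = 23 (h(D, Y) = 7 + (-4)**2 = 7 + 16 = 23)
U = -12748/3887 (U = -64/23 - 84/(13**2) = -64*1/23 - 84/169 = -64/23 - 84*1/169 = -64/23 - 84/169 = -12748/3887 ≈ -3.2797)
U**2 = (-12748/3887)**2 = 162511504/15108769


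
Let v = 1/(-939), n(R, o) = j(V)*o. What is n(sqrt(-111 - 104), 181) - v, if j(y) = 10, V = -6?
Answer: 1699591/939 ≈ 1810.0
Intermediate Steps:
n(R, o) = 10*o
v = -1/939 ≈ -0.0010650
n(sqrt(-111 - 104), 181) - v = 10*181 - 1*(-1/939) = 1810 + 1/939 = 1699591/939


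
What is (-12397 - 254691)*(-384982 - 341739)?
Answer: 194098458448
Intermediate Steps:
(-12397 - 254691)*(-384982 - 341739) = -267088*(-726721) = 194098458448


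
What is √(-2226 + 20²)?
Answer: I*√1826 ≈ 42.732*I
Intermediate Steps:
√(-2226 + 20²) = √(-2226 + 400) = √(-1826) = I*√1826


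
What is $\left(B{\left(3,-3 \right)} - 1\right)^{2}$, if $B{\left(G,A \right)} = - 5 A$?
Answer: $196$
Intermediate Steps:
$\left(B{\left(3,-3 \right)} - 1\right)^{2} = \left(\left(-5\right) \left(-3\right) - 1\right)^{2} = \left(15 - 1\right)^{2} = 14^{2} = 196$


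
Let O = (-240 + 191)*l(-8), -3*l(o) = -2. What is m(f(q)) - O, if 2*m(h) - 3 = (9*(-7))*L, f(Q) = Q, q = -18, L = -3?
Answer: 386/3 ≈ 128.67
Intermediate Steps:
l(o) = 2/3 (l(o) = -1/3*(-2) = 2/3)
m(h) = 96 (m(h) = 3/2 + ((9*(-7))*(-3))/2 = 3/2 + (-63*(-3))/2 = 3/2 + (1/2)*189 = 3/2 + 189/2 = 96)
O = -98/3 (O = (-240 + 191)*(2/3) = -49*2/3 = -98/3 ≈ -32.667)
m(f(q)) - O = 96 - 1*(-98/3) = 96 + 98/3 = 386/3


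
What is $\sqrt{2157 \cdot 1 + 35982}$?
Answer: $\sqrt{38139} \approx 195.29$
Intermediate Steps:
$\sqrt{2157 \cdot 1 + 35982} = \sqrt{2157 + 35982} = \sqrt{38139}$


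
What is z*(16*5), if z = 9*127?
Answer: 91440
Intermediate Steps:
z = 1143
z*(16*5) = 1143*(16*5) = 1143*80 = 91440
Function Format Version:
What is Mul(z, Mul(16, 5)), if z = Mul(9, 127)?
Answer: 91440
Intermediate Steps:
z = 1143
Mul(z, Mul(16, 5)) = Mul(1143, Mul(16, 5)) = Mul(1143, 80) = 91440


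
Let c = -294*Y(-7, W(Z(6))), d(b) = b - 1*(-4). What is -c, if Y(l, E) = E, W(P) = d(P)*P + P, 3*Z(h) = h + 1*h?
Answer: 10584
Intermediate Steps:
d(b) = 4 + b (d(b) = b + 4 = 4 + b)
Z(h) = 2*h/3 (Z(h) = (h + 1*h)/3 = (h + h)/3 = (2*h)/3 = 2*h/3)
W(P) = P + P*(4 + P) (W(P) = (4 + P)*P + P = P*(4 + P) + P = P + P*(4 + P))
c = -10584 (c = -294*(2/3)*6*(5 + (2/3)*6) = -1176*(5 + 4) = -1176*9 = -294*36 = -10584)
-c = -1*(-10584) = 10584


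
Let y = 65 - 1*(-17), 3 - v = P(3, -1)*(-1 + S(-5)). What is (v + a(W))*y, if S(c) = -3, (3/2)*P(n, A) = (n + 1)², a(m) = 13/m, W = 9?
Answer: 34768/9 ≈ 3863.1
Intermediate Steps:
P(n, A) = 2*(1 + n)²/3 (P(n, A) = 2*(n + 1)²/3 = 2*(1 + n)²/3)
v = 137/3 (v = 3 - 2*(1 + 3)²/3*(-1 - 3) = 3 - (⅔)*4²*(-4) = 3 - (⅔)*16*(-4) = 3 - 32*(-4)/3 = 3 - 1*(-128/3) = 3 + 128/3 = 137/3 ≈ 45.667)
y = 82 (y = 65 + 17 = 82)
(v + a(W))*y = (137/3 + 13/9)*82 = (424/9)*82 = 34768/9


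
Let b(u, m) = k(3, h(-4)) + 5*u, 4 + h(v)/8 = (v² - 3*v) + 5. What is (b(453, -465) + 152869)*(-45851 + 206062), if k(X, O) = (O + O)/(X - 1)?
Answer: 24891342226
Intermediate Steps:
h(v) = 8 - 24*v + 8*v² (h(v) = -32 + 8*((v² - 3*v) + 5) = -32 + 8*(5 + v² - 3*v) = -32 + (40 - 24*v + 8*v²) = 8 - 24*v + 8*v²)
k(X, O) = 2*O/(-1 + X) (k(X, O) = (2*O)/(-1 + X) = 2*O/(-1 + X))
b(u, m) = 232 + 5*u (b(u, m) = 2*(8 - 24*(-4) + 8*(-4)²)/(-1 + 3) + 5*u = 2*(8 + 96 + 8*16)/2 + 5*u = 2*(8 + 96 + 128)*(½) + 5*u = 2*232*(½) + 5*u = 232 + 5*u)
(b(453, -465) + 152869)*(-45851 + 206062) = ((232 + 5*453) + 152869)*(-45851 + 206062) = ((232 + 2265) + 152869)*160211 = (2497 + 152869)*160211 = 155366*160211 = 24891342226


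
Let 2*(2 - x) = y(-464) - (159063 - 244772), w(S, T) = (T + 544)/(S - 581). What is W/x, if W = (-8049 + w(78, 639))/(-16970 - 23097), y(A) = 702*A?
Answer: 8099660/4837351775123 ≈ 1.6744e-6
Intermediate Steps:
w(S, T) = (544 + T)/(-581 + S)
W = 4049830/20153701 (W = (-8049 + (544 + 639)/(-581 + 78))/(-16970 - 23097) = (-8049 + 1183/(-503))/(-40067) = (-8049 - 1/503*1183)*(-1/40067) = (-8049 - 1183/503)*(-1/40067) = -4049830/503*(-1/40067) = 4049830/20153701 ≈ 0.20095)
x = 240023/2 (x = 2 - (702*(-464) - (159063 - 244772))/2 = 2 - (-325728 - 1*(-85709))/2 = 2 - (-325728 + 85709)/2 = 2 - ½*(-240019) = 2 + 240019/2 = 240023/2 ≈ 1.2001e+5)
W/x = 4049830/(20153701*(240023/2)) = (4049830/20153701)*(2/240023) = 8099660/4837351775123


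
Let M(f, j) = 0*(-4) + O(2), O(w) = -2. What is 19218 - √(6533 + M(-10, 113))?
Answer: 19218 - √6531 ≈ 19137.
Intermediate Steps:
M(f, j) = -2 (M(f, j) = 0*(-4) - 2 = 0 - 2 = -2)
19218 - √(6533 + M(-10, 113)) = 19218 - √(6533 - 2) = 19218 - √6531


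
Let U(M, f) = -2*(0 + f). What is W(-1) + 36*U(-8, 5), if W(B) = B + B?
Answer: -362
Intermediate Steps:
W(B) = 2*B
U(M, f) = -2*f
W(-1) + 36*U(-8, 5) = 2*(-1) + 36*(-2*5) = -2 + 36*(-10) = -2 - 360 = -362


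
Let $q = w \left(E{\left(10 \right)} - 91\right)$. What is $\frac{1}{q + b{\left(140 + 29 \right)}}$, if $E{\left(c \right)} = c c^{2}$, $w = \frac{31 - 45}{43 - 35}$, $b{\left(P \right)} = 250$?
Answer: $- \frac{4}{5363} \approx -0.00074585$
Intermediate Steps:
$w = - \frac{7}{4}$ ($w = - \frac{14}{8} = \left(-14\right) \frac{1}{8} = - \frac{7}{4} \approx -1.75$)
$E{\left(c \right)} = c^{3}$
$q = - \frac{6363}{4}$ ($q = - \frac{7 \left(10^{3} - 91\right)}{4} = - \frac{7 \left(1000 - 91\right)}{4} = \left(- \frac{7}{4}\right) 909 = - \frac{6363}{4} \approx -1590.8$)
$\frac{1}{q + b{\left(140 + 29 \right)}} = \frac{1}{- \frac{6363}{4} + 250} = \frac{1}{- \frac{5363}{4}} = - \frac{4}{5363}$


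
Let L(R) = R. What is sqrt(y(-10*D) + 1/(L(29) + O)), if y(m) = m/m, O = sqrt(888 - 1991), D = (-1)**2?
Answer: sqrt((30 + I*sqrt(1103))/(29 + I*sqrt(1103))) ≈ 1.0075 - 0.008479*I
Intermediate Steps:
D = 1
O = I*sqrt(1103) (O = sqrt(-1103) = I*sqrt(1103) ≈ 33.211*I)
y(m) = 1
sqrt(y(-10*D) + 1/(L(29) + O)) = sqrt(1 + 1/(29 + I*sqrt(1103)))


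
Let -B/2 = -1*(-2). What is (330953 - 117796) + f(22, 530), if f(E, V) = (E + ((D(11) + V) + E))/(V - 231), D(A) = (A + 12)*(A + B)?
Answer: 63734678/299 ≈ 2.1316e+5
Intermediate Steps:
B = -4 (B = -(-2)*(-2) = -2*2 = -4)
D(A) = (-4 + A)*(12 + A) (D(A) = (A + 12)*(A - 4) = (12 + A)*(-4 + A) = (-4 + A)*(12 + A))
f(E, V) = (161 + V + 2*E)/(-231 + V) (f(E, V) = (E + (((-48 + 11² + 8*11) + V) + E))/(V - 231) = (E + (((-48 + 121 + 88) + V) + E))/(-231 + V) = (E + ((161 + V) + E))/(-231 + V) = (E + (161 + E + V))/(-231 + V) = (161 + V + 2*E)/(-231 + V))
(330953 - 117796) + f(22, 530) = (330953 - 117796) + (161 + 530 + 2*22)/(-231 + 530) = 213157 + (161 + 530 + 44)/299 = 213157 + (1/299)*735 = 213157 + 735/299 = 63734678/299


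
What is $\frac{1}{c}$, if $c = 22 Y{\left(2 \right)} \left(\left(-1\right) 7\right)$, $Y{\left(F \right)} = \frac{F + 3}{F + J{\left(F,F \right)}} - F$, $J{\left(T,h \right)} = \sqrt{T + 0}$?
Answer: $\frac{3}{539} + \frac{5 \sqrt{2}}{1078} \approx 0.012125$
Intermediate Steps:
$J{\left(T,h \right)} = \sqrt{T}$
$Y{\left(F \right)} = - F + \frac{3 + F}{F + \sqrt{F}}$ ($Y{\left(F \right)} = \frac{F + 3}{F + \sqrt{F}} - F = \frac{3 + F}{F + \sqrt{F}} - F = - F + \frac{3 + F}{F + \sqrt{F}}$)
$c = - \frac{154 \left(1 - 2 \sqrt{2}\right)}{2 + \sqrt{2}}$ ($c = 22 \frac{3 + 2 - 2^{2} - 2^{\frac{3}{2}}}{2 + \sqrt{2}} \left(\left(-1\right) 7\right) = 22 \frac{3 + 2 - 4 - 2 \sqrt{2}}{2 + \sqrt{2}} \left(-7\right) = 22 \frac{1 - 2 \sqrt{2}}{2 + \sqrt{2}} \left(-7\right) = \frac{22 \left(1 - 2 \sqrt{2}\right)}{2 + \sqrt{2}} \left(-7\right) = - \frac{154 \left(1 - 2 \sqrt{2}\right)}{2 + \sqrt{2}} \approx 82.472$)
$\frac{1}{c} = \frac{1}{-462 + 385 \sqrt{2}}$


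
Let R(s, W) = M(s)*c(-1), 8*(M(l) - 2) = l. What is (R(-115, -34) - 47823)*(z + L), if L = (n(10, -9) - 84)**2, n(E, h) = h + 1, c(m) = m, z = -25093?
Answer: 6360343065/8 ≈ 7.9504e+8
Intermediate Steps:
M(l) = 2 + l/8
R(s, W) = -2 - s/8 (R(s, W) = (2 + s/8)*(-1) = -2 - s/8)
n(E, h) = 1 + h
L = 8464 (L = ((1 - 9) - 84)**2 = (-8 - 84)**2 = (-92)**2 = 8464)
(R(-115, -34) - 47823)*(z + L) = ((-2 - 1/8*(-115)) - 47823)*(-25093 + 8464) = ((-2 + 115/8) - 47823)*(-16629) = (99/8 - 47823)*(-16629) = -382485/8*(-16629) = 6360343065/8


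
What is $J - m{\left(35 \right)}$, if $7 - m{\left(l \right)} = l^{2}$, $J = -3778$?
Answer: $-2560$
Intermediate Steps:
$m{\left(l \right)} = 7 - l^{2}$
$J - m{\left(35 \right)} = -3778 - \left(7 - 35^{2}\right) = -3778 - \left(7 - 1225\right) = -3778 - -1218 = -3778 + 1218 = -2560$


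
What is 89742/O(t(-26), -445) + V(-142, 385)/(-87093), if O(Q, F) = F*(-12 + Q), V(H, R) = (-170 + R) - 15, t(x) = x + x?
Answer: 3905102003/1240204320 ≈ 3.1488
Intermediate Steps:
t(x) = 2*x
V(H, R) = -185 + R
89742/O(t(-26), -445) + V(-142, 385)/(-87093) = 89742/((-445*(-12 + 2*(-26)))) + (-185 + 385)/(-87093) = 89742/((-445*(-12 - 52))) + 200*(-1/87093) = 89742/((-445*(-64))) - 200/87093 = 89742/28480 - 200/87093 = 89742*(1/28480) - 200/87093 = 44871/14240 - 200/87093 = 3905102003/1240204320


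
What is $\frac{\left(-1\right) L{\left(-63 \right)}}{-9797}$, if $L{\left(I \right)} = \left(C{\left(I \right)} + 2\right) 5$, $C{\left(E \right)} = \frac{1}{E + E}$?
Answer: $\frac{1255}{1234422} \approx 0.0010167$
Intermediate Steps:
$C{\left(E \right)} = \frac{1}{2 E}$
$L{\left(I \right)} = 10 + \frac{5}{2 I}$ ($L{\left(I \right)} = \left(\frac{1}{2 I} + 2\right) 5 = \left(2 + \frac{1}{2 I}\right) 5 = 10 + \frac{5}{2 I}$)
$\frac{\left(-1\right) L{\left(-63 \right)}}{-9797} = \frac{\left(-1\right) \left(10 + \frac{5}{2 \left(-63\right)}\right)}{-9797} = - (10 + \frac{5}{2} \left(- \frac{1}{63}\right)) \left(- \frac{1}{9797}\right) = - (10 - \frac{5}{126}) \left(- \frac{1}{9797}\right) = \left(-1\right) \frac{1255}{126} \left(- \frac{1}{9797}\right) = \left(- \frac{1255}{126}\right) \left(- \frac{1}{9797}\right) = \frac{1255}{1234422}$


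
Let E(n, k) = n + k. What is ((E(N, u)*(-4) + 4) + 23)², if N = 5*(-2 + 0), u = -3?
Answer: 6241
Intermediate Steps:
N = -10 (N = 5*(-2) = -10)
E(n, k) = k + n
((E(N, u)*(-4) + 4) + 23)² = (((-3 - 10)*(-4) + 4) + 23)² = ((-13*(-4) + 4) + 23)² = ((52 + 4) + 23)² = (56 + 23)² = 79² = 6241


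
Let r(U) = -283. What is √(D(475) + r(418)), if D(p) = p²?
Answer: 9*√2782 ≈ 474.70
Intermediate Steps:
√(D(475) + r(418)) = √(475² - 283) = √(225625 - 283) = √225342 = 9*√2782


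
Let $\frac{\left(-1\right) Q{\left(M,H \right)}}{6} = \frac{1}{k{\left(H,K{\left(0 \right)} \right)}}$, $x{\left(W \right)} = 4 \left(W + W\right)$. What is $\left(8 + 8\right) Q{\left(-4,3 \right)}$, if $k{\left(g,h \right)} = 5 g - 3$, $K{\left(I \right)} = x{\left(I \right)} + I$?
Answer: $-8$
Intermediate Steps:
$x{\left(W \right)} = 8 W$ ($x{\left(W \right)} = 4 \cdot 2 W = 8 W$)
$K{\left(I \right)} = 9 I$ ($K{\left(I \right)} = 8 I + I = 9 I$)
$k{\left(g,h \right)} = -3 + 5 g$
$Q{\left(M,H \right)} = - \frac{6}{-3 + 5 H}$
$\left(8 + 8\right) Q{\left(-4,3 \right)} = \left(8 + 8\right) \left(- \frac{6}{-3 + 5 \cdot 3}\right) = 16 \left(- \frac{6}{-3 + 15}\right) = 16 \left(- \frac{6}{12}\right) = 16 \left(\left(-6\right) \frac{1}{12}\right) = 16 \left(- \frac{1}{2}\right) = -8$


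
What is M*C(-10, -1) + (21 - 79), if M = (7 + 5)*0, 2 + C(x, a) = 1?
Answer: -58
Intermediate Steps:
C(x, a) = -1 (C(x, a) = -2 + 1 = -1)
M = 0 (M = 12*0 = 0)
M*C(-10, -1) + (21 - 79) = 0*(-1) + (21 - 79) = 0 - 58 = -58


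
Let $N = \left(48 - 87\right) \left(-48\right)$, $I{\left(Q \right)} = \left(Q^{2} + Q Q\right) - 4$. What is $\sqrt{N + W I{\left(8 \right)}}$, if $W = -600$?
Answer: $4 i \sqrt{4533} \approx 269.31 i$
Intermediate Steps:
$I{\left(Q \right)} = -4 + 2 Q^{2}$ ($I{\left(Q \right)} = \left(Q^{2} + Q^{2}\right) - 4 = 2 Q^{2} - 4 = -4 + 2 Q^{2}$)
$N = 1872$ ($N = \left(-39\right) \left(-48\right) = 1872$)
$\sqrt{N + W I{\left(8 \right)}} = \sqrt{1872 - 600 \left(-4 + 2 \cdot 8^{2}\right)} = \sqrt{1872 - 600 \left(-4 + 2 \cdot 64\right)} = \sqrt{1872 - 600 \left(-4 + 128\right)} = \sqrt{1872 - 74400} = \sqrt{-72528} = 4 i \sqrt{4533}$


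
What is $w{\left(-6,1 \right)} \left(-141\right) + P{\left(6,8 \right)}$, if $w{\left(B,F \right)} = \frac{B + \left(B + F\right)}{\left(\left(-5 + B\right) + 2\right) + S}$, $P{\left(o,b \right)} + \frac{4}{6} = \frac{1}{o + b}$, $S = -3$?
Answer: $- \frac{10907}{84} \approx -129.85$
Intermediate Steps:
$P{\left(o,b \right)} = - \frac{2}{3} + \frac{1}{b + o}$ ($P{\left(o,b \right)} = - \frac{2}{3} + \frac{1}{o + b} = - \frac{2}{3} + \frac{1}{b + o}$)
$w{\left(B,F \right)} = \frac{F + 2 B}{-6 + B}$ ($w{\left(B,F \right)} = \frac{B + \left(B + F\right)}{\left(\left(-5 + B\right) + 2\right) - 3} = \frac{F + 2 B}{\left(-3 + B\right) - 3} = \frac{F + 2 B}{-6 + B}$)
$w{\left(-6,1 \right)} \left(-141\right) + P{\left(6,8 \right)} = \frac{1 + 2 \left(-6\right)}{-6 - 6} \left(-141\right) + \frac{3 - 16 - 12}{3 \left(8 + 6\right)} = \frac{1 - 12}{-12} \left(-141\right) + \frac{3 - 16 - 12}{3 \cdot 14} = \left(- \frac{1}{12}\right) \left(-11\right) \left(-141\right) + \frac{1}{3} \cdot \frac{1}{14} \left(-25\right) = \frac{11}{12} \left(-141\right) - \frac{25}{42} = - \frac{517}{4} - \frac{25}{42} = - \frac{10907}{84}$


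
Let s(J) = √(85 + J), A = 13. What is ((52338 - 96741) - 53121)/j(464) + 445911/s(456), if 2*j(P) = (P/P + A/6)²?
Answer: -7021728/361 + 445911*√541/541 ≈ -279.56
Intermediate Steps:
j(P) = 361/72 (j(P) = (P/P + 13/6)²/2 = (1 + 13*(⅙))²/2 = (1 + 13/6)²/2 = (19/6)²/2 = (½)*(361/36) = 361/72)
((52338 - 96741) - 53121)/j(464) + 445911/s(456) = ((52338 - 96741) - 53121)/(361/72) + 445911/(√(85 + 456)) = (-44403 - 53121)*(72/361) + 445911/(√541) = -97524*72/361 + 445911*(√541/541) = -7021728/361 + 445911*√541/541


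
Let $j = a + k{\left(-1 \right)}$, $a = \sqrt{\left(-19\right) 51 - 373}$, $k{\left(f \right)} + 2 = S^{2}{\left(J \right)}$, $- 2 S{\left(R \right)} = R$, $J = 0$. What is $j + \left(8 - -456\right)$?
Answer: $462 + i \sqrt{1342} \approx 462.0 + 36.633 i$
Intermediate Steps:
$S{\left(R \right)} = - \frac{R}{2}$
$k{\left(f \right)} = -2$ ($k{\left(f \right)} = -2 + \left(\left(- \frac{1}{2}\right) 0\right)^{2} = -2 + 0^{2} = -2 + 0 = -2$)
$a = i \sqrt{1342}$ ($a = \sqrt{-969 - 373} = \sqrt{-1342} = i \sqrt{1342} \approx 36.633 i$)
$j = -2 + i \sqrt{1342}$ ($j = i \sqrt{1342} - 2 = -2 + i \sqrt{1342} \approx -2.0 + 36.633 i$)
$j + \left(8 - -456\right) = \left(-2 + i \sqrt{1342}\right) + \left(8 - -456\right) = \left(-2 + i \sqrt{1342}\right) + \left(8 + 456\right) = \left(-2 + i \sqrt{1342}\right) + 464 = 462 + i \sqrt{1342}$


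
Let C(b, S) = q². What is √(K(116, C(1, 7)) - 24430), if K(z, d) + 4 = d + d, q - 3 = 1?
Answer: 7*I*√498 ≈ 156.21*I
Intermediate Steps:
q = 4 (q = 3 + 1 = 4)
C(b, S) = 16 (C(b, S) = 4² = 16)
K(z, d) = -4 + 2*d (K(z, d) = -4 + (d + d) = -4 + 2*d)
√(K(116, C(1, 7)) - 24430) = √((-4 + 2*16) - 24430) = √((-4 + 32) - 24430) = √(28 - 24430) = √(-24402) = 7*I*√498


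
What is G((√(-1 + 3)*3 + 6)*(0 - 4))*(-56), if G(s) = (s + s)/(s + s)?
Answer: -56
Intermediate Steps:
G(s) = 1 (G(s) = (2*s)/((2*s)) = (2*s)*(1/(2*s)) = 1)
G((√(-1 + 3)*3 + 6)*(0 - 4))*(-56) = 1*(-56) = -56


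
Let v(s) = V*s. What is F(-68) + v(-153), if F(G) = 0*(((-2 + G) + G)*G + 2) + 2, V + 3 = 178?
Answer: -26773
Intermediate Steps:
V = 175 (V = -3 + 178 = 175)
v(s) = 175*s
F(G) = 2 (F(G) = 0*((-2 + 2*G)*G + 2) + 2 = 0*(G*(-2 + 2*G) + 2) + 2 = 0*(2 + G*(-2 + 2*G)) + 2 = 0 + 2 = 2)
F(-68) + v(-153) = 2 + 175*(-153) = 2 - 26775 = -26773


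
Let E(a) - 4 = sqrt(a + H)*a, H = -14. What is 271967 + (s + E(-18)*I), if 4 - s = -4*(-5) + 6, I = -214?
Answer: 271089 + 15408*I*sqrt(2) ≈ 2.7109e+5 + 21790.0*I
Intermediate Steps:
s = -22 (s = 4 - (-4*(-5) + 6) = 4 - (20 + 6) = 4 - 1*26 = 4 - 26 = -22)
E(a) = 4 + a*sqrt(-14 + a) (E(a) = 4 + sqrt(a - 14)*a = 4 + sqrt(-14 + a)*a = 4 + a*sqrt(-14 + a))
271967 + (s + E(-18)*I) = 271967 + (-22 + (4 - 18*sqrt(-14 - 18))*(-214)) = 271967 + (-22 + (4 - 72*I*sqrt(2))*(-214)) = 271967 + (-22 + (-856 + 15408*I*sqrt(2))) = 271967 + (-878 + 15408*I*sqrt(2)) = 271089 + 15408*I*sqrt(2)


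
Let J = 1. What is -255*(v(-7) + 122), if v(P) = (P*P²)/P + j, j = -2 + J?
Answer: -43350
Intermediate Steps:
j = -1 (j = -2 + 1 = -1)
v(P) = -1 + P² (v(P) = (P*P²)/P - 1 = P³/P - 1 = P² - 1 = -1 + P²)
-255*(v(-7) + 122) = -255*((-1 + (-7)²) + 122) = -255*((-1 + 49) + 122) = -255*(48 + 122) = -255*170 = -43350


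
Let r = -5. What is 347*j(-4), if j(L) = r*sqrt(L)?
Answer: -3470*I ≈ -3470.0*I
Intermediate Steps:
j(L) = -5*sqrt(L)
347*j(-4) = 347*(-10*I) = -3470*I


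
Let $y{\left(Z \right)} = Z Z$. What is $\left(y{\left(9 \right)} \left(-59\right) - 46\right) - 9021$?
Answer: $-13846$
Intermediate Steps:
$y{\left(Z \right)} = Z^{2}$
$\left(y{\left(9 \right)} \left(-59\right) - 46\right) - 9021 = \left(9^{2} \left(-59\right) - 46\right) - 9021 = \left(81 \left(-59\right) - 46\right) - 9021 = \left(-4779 - 46\right) - 9021 = -4825 - 9021 = -13846$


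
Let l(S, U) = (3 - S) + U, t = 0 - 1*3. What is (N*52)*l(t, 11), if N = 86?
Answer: 76024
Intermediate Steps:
t = -3 (t = 0 - 3 = -3)
l(S, U) = 3 + U - S
(N*52)*l(t, 11) = (86*52)*(3 + 11 - 1*(-3)) = 4472*(3 + 11 + 3) = 4472*17 = 76024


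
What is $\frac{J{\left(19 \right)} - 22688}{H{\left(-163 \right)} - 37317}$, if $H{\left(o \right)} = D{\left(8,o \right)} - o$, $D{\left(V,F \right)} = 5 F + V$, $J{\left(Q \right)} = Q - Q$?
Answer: $\frac{22688}{37961} \approx 0.59767$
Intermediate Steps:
$J{\left(Q \right)} = 0$
$D{\left(V,F \right)} = V + 5 F$
$H{\left(o \right)} = 8 + 4 o$ ($H{\left(o \right)} = \left(8 + 5 o\right) - o = 8 + 4 o$)
$\frac{J{\left(19 \right)} - 22688}{H{\left(-163 \right)} - 37317} = \frac{0 - 22688}{\left(8 + 4 \left(-163\right)\right) - 37317} = - \frac{22688}{\left(8 - 652\right) - 37317} = - \frac{22688}{-644 - 37317} = - \frac{22688}{-37961} = \left(-22688\right) \left(- \frac{1}{37961}\right) = \frac{22688}{37961}$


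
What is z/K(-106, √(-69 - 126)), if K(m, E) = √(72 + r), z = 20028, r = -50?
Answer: 10014*√22/11 ≈ 4270.0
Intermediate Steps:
K(m, E) = √22 (K(m, E) = √(72 - 50) = √22)
z/K(-106, √(-69 - 126)) = 20028/(√22) = 20028*(√22/22) = 10014*√22/11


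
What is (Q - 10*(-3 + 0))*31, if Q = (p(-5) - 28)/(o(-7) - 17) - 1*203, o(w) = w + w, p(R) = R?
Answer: -5330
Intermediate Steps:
o(w) = 2*w
Q = -6260/31 (Q = (-5 - 28)/(2*(-7) - 17) - 1*203 = -33/(-14 - 17) - 203 = -33/(-31) - 203 = -33*(-1/31) - 203 = 33/31 - 203 = -6260/31 ≈ -201.94)
(Q - 10*(-3 + 0))*31 = (-6260/31 - 10*(-3 + 0))*31 = (-6260/31 - 10*(-3))*31 = (-6260/31 + 30)*31 = -5330/31*31 = -5330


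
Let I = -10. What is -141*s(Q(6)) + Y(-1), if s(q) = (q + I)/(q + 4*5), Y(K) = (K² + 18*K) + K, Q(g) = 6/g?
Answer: 297/7 ≈ 42.429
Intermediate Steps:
Y(K) = K² + 19*K
s(q) = (-10 + q)/(20 + q) (s(q) = (q - 10)/(q + 4*5) = (-10 + q)/(q + 20) = (-10 + q)/(20 + q))
-141*s(Q(6)) + Y(-1) = -141*(-10 + 6/6)/(20 + 6/6) - (19 - 1) = -141*(-10 + 6*(⅙))/(20 + 6*(⅙)) - 1*18 = -141*(-10 + 1)/(20 + 1) - 18 = -141*(-9)/21 - 18 = -47*(-9)/7 - 18 = -141*(-3/7) - 18 = 423/7 - 18 = 297/7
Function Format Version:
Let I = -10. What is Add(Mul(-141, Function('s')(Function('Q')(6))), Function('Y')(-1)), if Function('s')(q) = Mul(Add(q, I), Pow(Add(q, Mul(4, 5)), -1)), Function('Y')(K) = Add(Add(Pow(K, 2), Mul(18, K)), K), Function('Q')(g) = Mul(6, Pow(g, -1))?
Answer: Rational(297, 7) ≈ 42.429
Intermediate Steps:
Function('Y')(K) = Add(Pow(K, 2), Mul(19, K))
Function('s')(q) = Mul(Pow(Add(20, q), -1), Add(-10, q)) (Function('s')(q) = Mul(Add(q, -10), Pow(Add(q, Mul(4, 5)), -1)) = Mul(Add(-10, q), Pow(Add(q, 20), -1)) = Mul(Add(-10, q), Pow(Add(20, q), -1)) = Mul(Pow(Add(20, q), -1), Add(-10, q)))
Add(Mul(-141, Function('s')(Function('Q')(6))), Function('Y')(-1)) = Add(Mul(-141, Mul(Pow(Add(20, Mul(6, Pow(6, -1))), -1), Add(-10, Mul(6, Pow(6, -1))))), Mul(-1, Add(19, -1))) = Add(Mul(-141, Mul(Pow(Add(20, Mul(6, Rational(1, 6))), -1), Add(-10, Mul(6, Rational(1, 6))))), Mul(-1, 18)) = Add(Mul(-141, Mul(Pow(Add(20, 1), -1), Add(-10, 1))), -18) = Add(Mul(-141, Mul(Pow(21, -1), -9)), -18) = Add(Mul(-141, Mul(Rational(1, 21), -9)), -18) = Add(Mul(-141, Rational(-3, 7)), -18) = Add(Rational(423, 7), -18) = Rational(297, 7)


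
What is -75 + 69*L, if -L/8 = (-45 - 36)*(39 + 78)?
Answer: 5231229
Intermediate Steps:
L = 75816 (L = -8*(-45 - 36)*(39 + 78) = -(-648)*117 = -8*(-9477) = 75816)
-75 + 69*L = -75 + 69*75816 = -75 + 5231304 = 5231229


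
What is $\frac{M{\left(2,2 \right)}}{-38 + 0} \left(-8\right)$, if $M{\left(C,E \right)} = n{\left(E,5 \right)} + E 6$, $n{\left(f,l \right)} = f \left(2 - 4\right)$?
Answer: $\frac{32}{19} \approx 1.6842$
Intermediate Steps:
$n{\left(f,l \right)} = - 2 f$ ($n{\left(f,l \right)} = f \left(-2\right) = - 2 f$)
$M{\left(C,E \right)} = 4 E$ ($M{\left(C,E \right)} = - 2 E + E 6 = - 2 E + 6 E = 4 E$)
$\frac{M{\left(2,2 \right)}}{-38 + 0} \left(-8\right) = \frac{4 \cdot 2}{-38 + 0} \left(-8\right) = \frac{8}{-38} \left(-8\right) = 8 \left(- \frac{1}{38}\right) \left(-8\right) = \left(- \frac{4}{19}\right) \left(-8\right) = \frac{32}{19}$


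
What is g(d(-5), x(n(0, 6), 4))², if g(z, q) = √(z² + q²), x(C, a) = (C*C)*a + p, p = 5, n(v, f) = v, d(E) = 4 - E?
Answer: 106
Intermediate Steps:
x(C, a) = 5 + a*C² (x(C, a) = (C*C)*a + 5 = C²*a + 5 = a*C² + 5 = 5 + a*C²)
g(z, q) = √(q² + z²)
g(d(-5), x(n(0, 6), 4))² = (√((5 + 4*0²)² + (4 - 1*(-5))²))² = (√((5 + 4*0)² + (4 + 5)²))² = (√((5 + 0)² + 9²))² = (√(5² + 81))² = (√(25 + 81))² = (√106)² = 106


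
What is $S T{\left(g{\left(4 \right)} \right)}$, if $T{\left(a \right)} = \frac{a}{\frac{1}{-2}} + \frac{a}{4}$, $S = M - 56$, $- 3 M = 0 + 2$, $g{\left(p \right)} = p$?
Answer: $\frac{1190}{3} \approx 396.67$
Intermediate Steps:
$M = - \frac{2}{3}$ ($M = - \frac{0 + 2}{3} = \left(- \frac{1}{3}\right) 2 = - \frac{2}{3} \approx -0.66667$)
$S = - \frac{170}{3}$ ($S = - \frac{2}{3} - 56 = - \frac{170}{3} \approx -56.667$)
$T{\left(a \right)} = - \frac{7 a}{4}$ ($T{\left(a \right)} = \frac{a}{- \frac{1}{2}} + a \frac{1}{4} = a \left(-2\right) + \frac{a}{4} = - 2 a + \frac{a}{4} = - \frac{7 a}{4}$)
$S T{\left(g{\left(4 \right)} \right)} = - \frac{170 \left(\left(- \frac{7}{4}\right) 4\right)}{3} = \left(- \frac{170}{3}\right) \left(-7\right) = \frac{1190}{3}$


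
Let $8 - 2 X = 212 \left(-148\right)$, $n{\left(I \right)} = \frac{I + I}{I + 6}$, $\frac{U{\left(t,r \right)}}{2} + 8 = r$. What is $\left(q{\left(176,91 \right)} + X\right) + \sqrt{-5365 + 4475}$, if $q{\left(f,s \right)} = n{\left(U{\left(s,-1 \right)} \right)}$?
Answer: $15695 + i \sqrt{890} \approx 15695.0 + 29.833 i$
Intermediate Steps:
$U{\left(t,r \right)} = -16 + 2 r$
$n{\left(I \right)} = \frac{2 I}{6 + I}$
$X = 15692$ ($X = 4 - \frac{212 \left(-148\right)}{2} = 4 - -15688 = 4 + 15688 = 15692$)
$q{\left(f,s \right)} = 3$ ($q{\left(f,s \right)} = \frac{2 \left(-16 + 2 \left(-1\right)\right)}{6 + \left(-16 + 2 \left(-1\right)\right)} = \frac{2 \left(-16 - 2\right)}{6 - 18} = 2 \left(-18\right) \frac{1}{6 - 18} = 2 \left(-18\right) \frac{1}{-12} = 2 \left(-18\right) \left(- \frac{1}{12}\right) = 3$)
$\left(q{\left(176,91 \right)} + X\right) + \sqrt{-5365 + 4475} = \left(3 + 15692\right) + \sqrt{-5365 + 4475} = 15695 + \sqrt{-890} = 15695 + i \sqrt{890}$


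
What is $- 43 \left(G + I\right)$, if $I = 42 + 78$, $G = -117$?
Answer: $-129$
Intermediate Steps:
$I = 120$
$- 43 \left(G + I\right) = - 43 \left(-117 + 120\right) = \left(-43\right) 3 = -129$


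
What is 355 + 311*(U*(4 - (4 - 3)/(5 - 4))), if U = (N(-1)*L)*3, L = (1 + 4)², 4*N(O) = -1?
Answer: -68555/4 ≈ -17139.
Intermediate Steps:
N(O) = -¼ (N(O) = (¼)*(-1) = -¼)
L = 25 (L = 5² = 25)
U = -75/4 (U = -¼*25*3 = -25/4*3 = -75/4 ≈ -18.750)
355 + 311*(U*(4 - (4 - 3)/(5 - 4))) = 355 + 311*(-75*(4 - (4 - 3)/(5 - 4))/4) = 355 + 311*(-75*(4 - 1/1)/4) = 355 + 311*(-75*(4 - 1)/4) = 355 + 311*(-75/4*3) = 355 + 311*(-225/4) = 355 - 69975/4 = -68555/4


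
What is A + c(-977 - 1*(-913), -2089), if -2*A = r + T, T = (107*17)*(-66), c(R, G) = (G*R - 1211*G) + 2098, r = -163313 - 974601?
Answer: 3294557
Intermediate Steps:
r = -1137914
c(R, G) = 2098 - 1211*G + G*R (c(R, G) = (-1211*G + G*R) + 2098 = 2098 - 1211*G + G*R)
T = -120054 (T = 1819*(-66) = -120054)
A = 628984 (A = -(-1137914 - 120054)/2 = -1/2*(-1257968) = 628984)
A + c(-977 - 1*(-913), -2089) = 628984 + (2098 - 1211*(-2089) - 2089*(-977 - 1*(-913))) = 628984 + (2098 + 2529779 - 2089*(-977 + 913)) = 628984 + (2098 + 2529779 - 2089*(-64)) = 628984 + (2098 + 2529779 + 133696) = 628984 + 2665573 = 3294557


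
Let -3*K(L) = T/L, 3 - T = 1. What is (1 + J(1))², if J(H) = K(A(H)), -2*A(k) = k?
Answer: 49/9 ≈ 5.4444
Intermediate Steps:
T = 2 (T = 3 - 1*1 = 3 - 1 = 2)
A(k) = -k/2
K(L) = -2/(3*L)
J(H) = 4/(3*H) (J(H) = -2*(-2/H)/3 = -(-4)/(3*H) = 4/(3*H))
(1 + J(1))² = (1 + (4/3)/1)² = (1 + (4/3)*1)² = (1 + 4/3)² = (7/3)² = 49/9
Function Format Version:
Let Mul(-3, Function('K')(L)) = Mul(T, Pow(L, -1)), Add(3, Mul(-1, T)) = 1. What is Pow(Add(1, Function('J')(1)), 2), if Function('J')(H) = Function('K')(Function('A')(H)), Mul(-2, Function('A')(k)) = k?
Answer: Rational(49, 9) ≈ 5.4444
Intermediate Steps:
T = 2 (T = Add(3, Mul(-1, 1)) = Add(3, -1) = 2)
Function('A')(k) = Mul(Rational(-1, 2), k)
Function('K')(L) = Mul(Rational(-2, 3), Pow(L, -1)) (Function('K')(L) = Mul(Rational(-1, 3), Mul(2, Pow(L, -1))) = Mul(Rational(-2, 3), Pow(L, -1)))
Function('J')(H) = Mul(Rational(4, 3), Pow(H, -1)) (Function('J')(H) = Mul(Rational(-2, 3), Pow(Mul(Rational(-1, 2), H), -1)) = Mul(Rational(-2, 3), Mul(-2, Pow(H, -1))) = Mul(Rational(4, 3), Pow(H, -1)))
Pow(Add(1, Function('J')(1)), 2) = Pow(Add(1, Mul(Rational(4, 3), Pow(1, -1))), 2) = Pow(Add(1, Mul(Rational(4, 3), 1)), 2) = Pow(Add(1, Rational(4, 3)), 2) = Pow(Rational(7, 3), 2) = Rational(49, 9)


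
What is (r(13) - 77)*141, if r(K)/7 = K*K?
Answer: 155946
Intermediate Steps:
r(K) = 7*K**2 (r(K) = 7*(K*K) = 7*K**2)
(r(13) - 77)*141 = (7*13**2 - 77)*141 = (7*169 - 77)*141 = (1183 - 77)*141 = 1106*141 = 155946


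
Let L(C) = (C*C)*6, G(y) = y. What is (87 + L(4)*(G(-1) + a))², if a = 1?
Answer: 7569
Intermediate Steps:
L(C) = 6*C² (L(C) = C²*6 = 6*C²)
(87 + L(4)*(G(-1) + a))² = (87 + (6*4²)*(-1 + 1))² = (87 + (6*16)*0)² = (87 + 96*0)² = (87 + 0)² = 87² = 7569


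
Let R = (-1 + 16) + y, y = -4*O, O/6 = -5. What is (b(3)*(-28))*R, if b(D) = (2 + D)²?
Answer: -94500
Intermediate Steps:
O = -30 (O = 6*(-5) = -30)
y = 120 (y = -4*(-30) = 120)
R = 135 (R = (-1 + 16) + 120 = 15 + 120 = 135)
(b(3)*(-28))*R = ((2 + 3)²*(-28))*135 = (5²*(-28))*135 = (25*(-28))*135 = -700*135 = -94500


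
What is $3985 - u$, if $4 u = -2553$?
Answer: $\frac{18493}{4} \approx 4623.3$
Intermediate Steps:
$u = - \frac{2553}{4}$ ($u = \frac{1}{4} \left(-2553\right) = - \frac{2553}{4} \approx -638.25$)
$3985 - u = 3985 - - \frac{2553}{4} = 3985 + \frac{2553}{4} = \frac{18493}{4}$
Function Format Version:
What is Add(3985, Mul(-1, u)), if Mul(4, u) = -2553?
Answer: Rational(18493, 4) ≈ 4623.3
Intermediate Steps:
u = Rational(-2553, 4) (u = Mul(Rational(1, 4), -2553) = Rational(-2553, 4) ≈ -638.25)
Add(3985, Mul(-1, u)) = Add(3985, Mul(-1, Rational(-2553, 4))) = Add(3985, Rational(2553, 4)) = Rational(18493, 4)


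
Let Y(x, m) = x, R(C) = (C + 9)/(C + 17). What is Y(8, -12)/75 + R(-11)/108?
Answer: 839/8100 ≈ 0.10358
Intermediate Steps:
R(C) = (9 + C)/(17 + C)
Y(8, -12)/75 + R(-11)/108 = 8/75 + ((9 - 11)/(17 - 11))/108 = 8*(1/75) + (-2/6)*(1/108) = 8/75 + ((1/6)*(-2))*(1/108) = 8/75 - 1/3*1/108 = 8/75 - 1/324 = 839/8100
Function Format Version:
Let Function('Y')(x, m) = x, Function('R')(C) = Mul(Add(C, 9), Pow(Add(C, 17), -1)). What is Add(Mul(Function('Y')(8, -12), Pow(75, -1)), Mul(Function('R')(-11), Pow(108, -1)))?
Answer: Rational(839, 8100) ≈ 0.10358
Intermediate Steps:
Function('R')(C) = Mul(Pow(Add(17, C), -1), Add(9, C)) (Function('R')(C) = Mul(Add(9, C), Pow(Add(17, C), -1)) = Mul(Pow(Add(17, C), -1), Add(9, C)))
Add(Mul(Function('Y')(8, -12), Pow(75, -1)), Mul(Function('R')(-11), Pow(108, -1))) = Add(Mul(8, Pow(75, -1)), Mul(Mul(Pow(Add(17, -11), -1), Add(9, -11)), Pow(108, -1))) = Add(Mul(8, Rational(1, 75)), Mul(Mul(Pow(6, -1), -2), Rational(1, 108))) = Add(Rational(8, 75), Mul(Mul(Rational(1, 6), -2), Rational(1, 108))) = Add(Rational(8, 75), Mul(Rational(-1, 3), Rational(1, 108))) = Add(Rational(8, 75), Rational(-1, 324)) = Rational(839, 8100)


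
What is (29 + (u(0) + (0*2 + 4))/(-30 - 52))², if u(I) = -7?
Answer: 5669161/6724 ≈ 843.12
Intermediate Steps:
(29 + (u(0) + (0*2 + 4))/(-30 - 52))² = (29 + (-7 + (0*2 + 4))/(-30 - 52))² = (29 + (-7 + (0 + 4))/(-82))² = (29 + (-7 + 4)*(-1/82))² = (29 - 3*(-1/82))² = (29 + 3/82)² = (2381/82)² = 5669161/6724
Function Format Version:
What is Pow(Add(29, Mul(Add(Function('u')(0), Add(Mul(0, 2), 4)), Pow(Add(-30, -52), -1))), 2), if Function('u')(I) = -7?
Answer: Rational(5669161, 6724) ≈ 843.12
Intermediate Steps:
Pow(Add(29, Mul(Add(Function('u')(0), Add(Mul(0, 2), 4)), Pow(Add(-30, -52), -1))), 2) = Pow(Add(29, Mul(Add(-7, Add(Mul(0, 2), 4)), Pow(Add(-30, -52), -1))), 2) = Pow(Add(29, Mul(Add(-7, Add(0, 4)), Pow(-82, -1))), 2) = Pow(Add(29, Mul(Add(-7, 4), Rational(-1, 82))), 2) = Pow(Add(29, Mul(-3, Rational(-1, 82))), 2) = Pow(Add(29, Rational(3, 82)), 2) = Pow(Rational(2381, 82), 2) = Rational(5669161, 6724)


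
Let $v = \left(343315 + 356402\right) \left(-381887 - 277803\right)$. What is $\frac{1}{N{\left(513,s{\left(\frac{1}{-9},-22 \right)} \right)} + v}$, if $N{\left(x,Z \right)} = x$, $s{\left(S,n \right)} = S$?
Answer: $- \frac{1}{461596307217} \approx -2.1664 \cdot 10^{-12}$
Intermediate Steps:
$v = -461596307730$ ($v = 699717 \left(-659690\right) = -461596307730$)
$\frac{1}{N{\left(513,s{\left(\frac{1}{-9},-22 \right)} \right)} + v} = \frac{1}{513 - 461596307730} = \frac{1}{-461596307217} = - \frac{1}{461596307217}$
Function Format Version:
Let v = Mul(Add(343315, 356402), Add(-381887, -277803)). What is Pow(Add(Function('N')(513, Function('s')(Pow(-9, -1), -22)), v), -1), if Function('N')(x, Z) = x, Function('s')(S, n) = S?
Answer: Rational(-1, 461596307217) ≈ -2.1664e-12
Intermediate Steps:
v = -461596307730 (v = Mul(699717, -659690) = -461596307730)
Pow(Add(Function('N')(513, Function('s')(Pow(-9, -1), -22)), v), -1) = Pow(Add(513, -461596307730), -1) = Pow(-461596307217, -1) = Rational(-1, 461596307217)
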